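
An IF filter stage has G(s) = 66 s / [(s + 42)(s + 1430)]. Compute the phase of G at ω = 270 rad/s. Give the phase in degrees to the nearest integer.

-2 deg

∠(j270) = 90.00°
∠(j270 + 42) = arctan(270/42) = 81.16°
∠(j270 + 1430) = arctan(270/1430) = 10.69°
∠G(j270) = 90.00° − (81.16° + 10.69°) = -1.85°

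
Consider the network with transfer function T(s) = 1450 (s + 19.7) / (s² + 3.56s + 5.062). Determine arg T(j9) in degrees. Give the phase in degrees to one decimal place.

∠(j9 + 19.7) = arctan(9/19.7) = 24.55°
∠[(j9)² + 3.56(j9) + 5.062] = ∠[-75.938 + j32.04] = 157.12°
∠T(j9) = 24.55° − 157.12° = -132.57°

-132.6°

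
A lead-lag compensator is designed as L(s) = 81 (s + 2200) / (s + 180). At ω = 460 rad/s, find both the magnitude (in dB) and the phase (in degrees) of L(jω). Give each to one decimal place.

|L| = 51.3 dB, ∠L = -56.8°

|j460 + 2200| = √(460² + 2200²) = 2248
|j460 + 180| = √(460² + 180²) = 494
|L(j460)| = 81 × 2248 / 494 = 368.56
20 log₁₀(368.56) = 51.33 dB
∠(j460 + 2200) = arctan(460/2200) = 11.81°
∠(j460 + 180) = arctan(460/180) = 68.63°
∠L(j460) = 11.81° − 68.63° = -56.82°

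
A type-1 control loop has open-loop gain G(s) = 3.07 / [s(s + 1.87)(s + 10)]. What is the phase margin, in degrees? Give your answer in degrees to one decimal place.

84.1°

Gain crossover: |G(jω)| = 1 at ω ≈ 0.164 rad/s.
∠G(j0.164) = −90° − arctan(0.164/1.87) − arctan(0.164/10) ≈ -95.93°
PM = 180° + (-95.93°) = 84.07°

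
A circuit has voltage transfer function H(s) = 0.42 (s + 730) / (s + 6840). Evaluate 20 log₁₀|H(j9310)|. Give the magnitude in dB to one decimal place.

-9.4 dB

|j9310 + 730| = √(9310² + 730²) = 9339
|j9310 + 6840| = √(9310² + 6840²) = 1.155e+04
|H(j9310)| = 0.42 × 9339 / 1.155e+04 = 0.33951
20 log₁₀(0.33951) = -9.38 dB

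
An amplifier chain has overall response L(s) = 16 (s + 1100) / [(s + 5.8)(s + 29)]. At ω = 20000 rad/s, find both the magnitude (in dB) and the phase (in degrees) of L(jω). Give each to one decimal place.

|j20000 + 1100| = √(20000² + 1100²) = 2.003e+04
|j20000 + 5.8| = √(20000² + 5.8²) = 2e+04
|j20000 + 29| = √(20000² + 29²) = 2e+04
|L(j20000)| = 16 × 2.003e+04 / (2e+04 × 2e+04) = 0.00080121
20 log₁₀(0.00080121) = -61.93 dB
∠(j20000 + 1100) = arctan(20000/1100) = 86.85°
∠(j20000 + 5.8) = arctan(20000/5.8) = 89.98°
∠(j20000 + 29) = arctan(20000/29) = 89.92°
∠L(j20000) = 86.85° − (89.98° + 89.92°) = -93.05°

|L| = -61.9 dB, ∠L = -93.0°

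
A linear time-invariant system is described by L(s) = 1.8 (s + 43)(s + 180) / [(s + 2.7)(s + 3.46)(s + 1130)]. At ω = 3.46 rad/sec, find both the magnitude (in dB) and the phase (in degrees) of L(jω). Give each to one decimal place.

|L| = -4.8 dB, ∠L = -91.5 deg

|j3.46 + 43| = √(3.46² + 43²) = 43.14
|j3.46 + 180| = √(3.46² + 180²) = 180
|j3.46 + 2.7| = √(3.46² + 2.7²) = 4.389
|j3.46 + 3.46| = √(3.46² + 3.46²) = 4.893
|j3.46 + 1130| = √(3.46² + 1130²) = 1130
|L(j3.46)| = 1.8 × 43.14 × 180 / (4.389 × 4.893 × 1130) = 0.57607
20 log₁₀(0.57607) = -4.79 dB
∠(j3.46 + 43) = arctan(3.46/43) = 4.60°
∠(j3.46 + 180) = arctan(3.46/180) = 1.10°
∠(j3.46 + 2.7) = arctan(3.46/2.7) = 52.03°
∠(j3.46 + 3.46) = arctan(3.46/3.46) = 45.00°
∠(j3.46 + 1130) = arctan(3.46/1130) = 0.18°
∠L(j3.46) = 4.60° + 1.10° − (52.03° + 45.00° + 0.18°) = -91.51°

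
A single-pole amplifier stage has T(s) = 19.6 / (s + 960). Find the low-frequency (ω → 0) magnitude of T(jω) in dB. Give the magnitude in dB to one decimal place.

-33.8 dB

T(0) = 19.6 / 960 = 0.020417
20 log₁₀(0.020417) = -33.80 dB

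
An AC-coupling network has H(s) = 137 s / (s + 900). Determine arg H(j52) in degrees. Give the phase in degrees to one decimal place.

∠(j52) = 90.00°
∠(j52 + 900) = arctan(52/900) = 3.31°
∠H(j52) = 90.00° − 3.31° = 86.69°

86.7 deg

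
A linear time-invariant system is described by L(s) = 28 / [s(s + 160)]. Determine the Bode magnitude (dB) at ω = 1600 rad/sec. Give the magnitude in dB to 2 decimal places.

|j1600 + 160| = √(1600² + 160²) = 1608
|j1600| = 1600
|L(j1600)| = 28 / (1608 × 1600) = 1.0883e-05
20 log₁₀(1.0883e-05) = -99.265 dB

-99.26 dB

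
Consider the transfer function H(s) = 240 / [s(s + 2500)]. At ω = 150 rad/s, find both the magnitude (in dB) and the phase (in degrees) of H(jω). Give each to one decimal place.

|j150 + 2500| = √(150² + 2500²) = 2504
|j150| = 150
|H(j150)| = 240 / (2504 × 150) = 0.00063885
20 log₁₀(0.00063885) = -63.89 dB
∠(j150 + 2500) = arctan(150/2500) = 3.43°
∠(j150) = 90.00°
∠H(j150) = − (3.43° + 90.00°) = -93.43°

|H| = -63.9 dB, ∠H = -93.4°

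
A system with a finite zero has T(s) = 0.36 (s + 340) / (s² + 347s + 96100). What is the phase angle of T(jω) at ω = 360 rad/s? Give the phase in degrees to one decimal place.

∠(j360 + 340) = arctan(360/340) = 46.64°
∠[(j360)² + 347(j360) + 96100] = ∠[-33500 + j1.2492e+05] = 105.01°
∠T(j360) = 46.64° − 105.01° = -58.38°

-58.4 deg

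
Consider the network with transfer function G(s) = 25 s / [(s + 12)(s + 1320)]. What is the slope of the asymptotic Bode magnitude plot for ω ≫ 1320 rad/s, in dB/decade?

With 1 zero and 2 poles, the high-frequency asymptotic slope is 20 × (1 − 2) = -20 dB/decade.

-20 dB/decade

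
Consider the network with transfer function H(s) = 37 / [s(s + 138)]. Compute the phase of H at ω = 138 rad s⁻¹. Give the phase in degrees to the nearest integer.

-135°

∠(j138 + 138) = arctan(138/138) = 45.00°
∠(j138) = 90.00°
∠H(j138) = − (45.00° + 90.00°) = -135.00°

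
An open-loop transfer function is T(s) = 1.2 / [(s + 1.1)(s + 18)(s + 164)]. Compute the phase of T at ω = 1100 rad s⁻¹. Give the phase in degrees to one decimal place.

-260.5°

∠(j1100 + 1.1) = arctan(1100/1.1) = 89.94°
∠(j1100 + 18) = arctan(1100/18) = 89.06°
∠(j1100 + 164) = arctan(1100/164) = 81.52°
∠T(j1100) = − (89.94° + 89.06° + 81.52°) = -260.53°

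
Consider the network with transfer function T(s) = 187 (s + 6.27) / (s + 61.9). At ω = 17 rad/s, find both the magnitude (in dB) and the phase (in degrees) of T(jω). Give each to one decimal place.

|j17 + 6.27| = √(17² + 6.27²) = 18.12
|j17 + 61.9| = √(17² + 61.9²) = 64.19
|T(j17)| = 187 × 18.12 / 64.19 = 52.784
20 log₁₀(52.784) = 34.45 dB
∠(j17 + 6.27) = arctan(17/6.27) = 69.75°
∠(j17 + 61.9) = arctan(17/61.9) = 15.36°
∠T(j17) = 69.75° − 15.36° = 54.40°

|T| = 34.5 dB, ∠T = 54.4°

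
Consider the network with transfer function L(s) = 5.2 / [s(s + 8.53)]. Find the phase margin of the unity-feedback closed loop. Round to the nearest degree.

86 deg

Gain crossover: |L(jω)| = 1 at ω ≈ 0.608 rad s⁻¹.
∠L(j0.608) = −90° − arctan(0.608/8.53) ≈ -94.08°
PM = 180° + (-94.08°) = 85.92°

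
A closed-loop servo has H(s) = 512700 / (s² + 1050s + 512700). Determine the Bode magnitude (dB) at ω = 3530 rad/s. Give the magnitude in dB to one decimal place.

|(j3530)² + 1050(j3530) + 512700| = |-1.1948e+07 + j3.7065e+06| = 1.251e+07
|H(j3530)| = 512700 / 1.251e+07 = 0.040984
20 log₁₀(0.040984) = -27.75 dB

-27.7 dB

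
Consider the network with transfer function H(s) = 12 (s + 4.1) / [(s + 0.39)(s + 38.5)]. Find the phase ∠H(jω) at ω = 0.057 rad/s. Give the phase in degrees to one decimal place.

-7.6 deg

∠(j0.057 + 4.1) = arctan(0.057/4.1) = 0.80°
∠(j0.057 + 0.39) = arctan(0.057/0.39) = 8.32°
∠(j0.057 + 38.5) = arctan(0.057/38.5) = 0.08°
∠H(j0.057) = 0.80° − (8.32° + 0.08°) = -7.60°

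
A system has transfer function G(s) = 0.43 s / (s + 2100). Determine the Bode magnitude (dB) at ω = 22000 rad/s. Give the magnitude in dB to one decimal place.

|j22000| = 2.2e+04
|j22000 + 2100| = √(22000² + 2100²) = 2.21e+04
|G(j22000)| = 0.43 × 2.2e+04 / 2.21e+04 = 0.42805
20 log₁₀(0.42805) = -7.37 dB

-7.4 dB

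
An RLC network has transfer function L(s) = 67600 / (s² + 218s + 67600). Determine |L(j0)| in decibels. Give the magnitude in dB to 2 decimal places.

L(0) = 67600 / 67600 = 1
20 log₁₀(1) = 0.000 dB

0.00 dB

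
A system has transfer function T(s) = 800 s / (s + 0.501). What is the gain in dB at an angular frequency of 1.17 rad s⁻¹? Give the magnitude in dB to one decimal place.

|j1.17| = 1.17
|j1.17 + 0.501| = √(1.17² + 0.501²) = 1.273
|T(j1.17)| = 800 × 1.17 / 1.273 = 735.41
20 log₁₀(735.41) = 57.33 dB

57.3 dB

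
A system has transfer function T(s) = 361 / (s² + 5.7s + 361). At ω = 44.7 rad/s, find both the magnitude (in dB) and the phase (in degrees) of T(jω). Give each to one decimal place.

|T| = -13.2 dB, ∠T = -171.2 deg

|(j44.7)² + 5.7(j44.7) + 361| = |-1637.1 + j254.79| = 1657
|T(j44.7)| = 361 / 1657 = 0.21789
20 log₁₀(0.21789) = -13.24 dB
∠[(j44.7)² + 5.7(j44.7) + 361] = ∠[-1637.1 + j254.79] = 171.15°
∠T(j44.7) = −171.15° = -171.15°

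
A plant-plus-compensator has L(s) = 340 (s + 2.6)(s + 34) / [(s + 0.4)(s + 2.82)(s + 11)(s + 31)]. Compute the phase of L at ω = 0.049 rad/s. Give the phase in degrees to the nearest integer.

-7°

∠(j0.049 + 2.6) = arctan(0.049/2.6) = 1.08°
∠(j0.049 + 34) = arctan(0.049/34) = 0.08°
∠(j0.049 + 0.4) = arctan(0.049/0.4) = 6.98°
∠(j0.049 + 2.82) = arctan(0.049/2.82) = 1.00°
∠(j0.049 + 11) = arctan(0.049/11) = 0.26°
∠(j0.049 + 31) = arctan(0.049/31) = 0.09°
∠L(j0.049) = 1.08° + 0.08° − (6.98° + 1.00° + 0.26° + 0.09°) = -7.16°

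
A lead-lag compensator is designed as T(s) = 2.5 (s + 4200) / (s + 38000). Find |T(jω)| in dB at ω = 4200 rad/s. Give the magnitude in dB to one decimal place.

-8.2 dB

|j4200 + 4200| = √(4200² + 4200²) = 5940
|j4200 + 38000| = √(4200² + 38000²) = 3.823e+04
|T(j4200)| = 2.5 × 5940 / 3.823e+04 = 0.3884
20 log₁₀(0.3884) = -8.21 dB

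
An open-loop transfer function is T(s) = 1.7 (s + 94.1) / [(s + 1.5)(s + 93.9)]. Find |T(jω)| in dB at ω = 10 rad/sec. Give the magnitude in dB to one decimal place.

|j10 + 94.1| = √(10² + 94.1²) = 94.63
|j10 + 1.5| = √(10² + 1.5²) = 10.11
|j10 + 93.9| = √(10² + 93.9²) = 94.43
|T(j10)| = 1.7 × 94.63 / (10.11 × 94.43) = 0.16847
20 log₁₀(0.16847) = -15.47 dB

-15.5 dB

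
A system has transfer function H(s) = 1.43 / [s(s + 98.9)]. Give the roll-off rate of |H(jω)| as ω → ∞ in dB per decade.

-40 dB/decade

With 0 zeros and 2 poles, the high-frequency asymptotic slope is 20 × (0 − 2) = -40 dB/decade.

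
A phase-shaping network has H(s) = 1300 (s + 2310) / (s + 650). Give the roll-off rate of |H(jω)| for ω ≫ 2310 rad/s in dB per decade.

With 1 zero and 1 pole, the high-frequency asymptotic slope is 20 × (1 − 1) = 0 dB/decade.

0 dB/decade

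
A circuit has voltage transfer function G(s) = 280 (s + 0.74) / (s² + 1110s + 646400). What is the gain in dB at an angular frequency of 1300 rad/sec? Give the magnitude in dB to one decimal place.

|j1300 + 0.74| = √(1300² + 0.74²) = 1300
|(j1300)² + 1110(j1300) + 646400| = |-1.0436e+06 + j1.443e+06| = 1.781e+06
|G(j1300)| = 280 × 1300 / 1.781e+06 = 0.2044
20 log₁₀(0.2044) = -13.79 dB

-13.8 dB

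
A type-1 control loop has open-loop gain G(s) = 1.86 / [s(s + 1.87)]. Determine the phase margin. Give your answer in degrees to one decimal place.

Gain crossover: |G(jω)| = 1 at ω ≈ 0.897 rad/s.
∠G(j0.897) = −90° − arctan(0.897/1.87) ≈ -115.62°
PM = 180° + (-115.62°) = 64.38°

64.4 deg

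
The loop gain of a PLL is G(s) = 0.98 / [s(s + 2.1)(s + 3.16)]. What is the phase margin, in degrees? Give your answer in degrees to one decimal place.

83.3°

Gain crossover: |G(jω)| = 1 at ω ≈ 0.147 rad s⁻¹.
∠G(j0.147) = −90° − arctan(0.147/2.1) − arctan(0.147/3.16) ≈ -96.67°
PM = 180° + (-96.67°) = 83.33°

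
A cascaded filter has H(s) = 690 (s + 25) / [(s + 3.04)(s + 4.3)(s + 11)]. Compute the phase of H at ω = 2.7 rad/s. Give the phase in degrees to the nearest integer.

-81°

∠(j2.7 + 25) = arctan(2.7/25) = 6.16°
∠(j2.7 + 3.04) = arctan(2.7/3.04) = 41.61°
∠(j2.7 + 4.3) = arctan(2.7/4.3) = 32.12°
∠(j2.7 + 11) = arctan(2.7/11) = 13.79°
∠H(j2.7) = 6.16° − (41.61° + 32.12° + 13.79°) = -81.36°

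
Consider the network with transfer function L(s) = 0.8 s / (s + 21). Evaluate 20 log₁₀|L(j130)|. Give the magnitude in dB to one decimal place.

-2.1 dB

|j130| = 130
|j130 + 21| = √(130² + 21²) = 131.7
|L(j130)| = 0.8 × 130 / 131.7 = 0.78976
20 log₁₀(0.78976) = -2.05 dB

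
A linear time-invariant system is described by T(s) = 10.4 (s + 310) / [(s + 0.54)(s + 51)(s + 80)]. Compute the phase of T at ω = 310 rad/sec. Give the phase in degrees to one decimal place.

∠(j310 + 310) = arctan(310/310) = 45.00°
∠(j310 + 0.54) = arctan(310/0.54) = 89.90°
∠(j310 + 51) = arctan(310/51) = 80.66°
∠(j310 + 80) = arctan(310/80) = 75.53°
∠T(j310) = 45.00° − (89.90° + 80.66° + 75.53°) = -201.09°

-201.1 deg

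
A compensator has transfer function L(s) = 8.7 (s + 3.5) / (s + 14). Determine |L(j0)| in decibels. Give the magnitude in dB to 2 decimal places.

L(0) = 8.7 × 3.5 / 14 = 2.175
20 log₁₀(2.175) = 6.749 dB

6.75 dB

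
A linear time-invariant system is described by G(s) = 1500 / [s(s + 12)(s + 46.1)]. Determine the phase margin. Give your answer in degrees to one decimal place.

74.3°

Gain crossover: |G(jω)| = 1 at ω ≈ 2.64 rad/s.
∠G(j2.64) = −90° − arctan(2.64/12) − arctan(2.64/46.1) ≈ -105.71°
PM = 180° + (-105.71°) = 74.29°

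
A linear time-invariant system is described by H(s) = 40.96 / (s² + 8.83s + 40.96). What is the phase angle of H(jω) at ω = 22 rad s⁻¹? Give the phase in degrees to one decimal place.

∠[(j22)² + 8.83(j22) + 40.96] = ∠[-443.04 + j194.26] = 156.32°
∠H(j22) = −156.32° = -156.32°

-156.3°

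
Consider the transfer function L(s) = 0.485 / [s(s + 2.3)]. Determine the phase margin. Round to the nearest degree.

85°

Gain crossover: |L(jω)| = 1 at ω ≈ 0.21 rad s⁻¹.
∠L(j0.21) = −90° − arctan(0.21/2.3) ≈ -95.22°
PM = 180° + (-95.22°) = 84.78°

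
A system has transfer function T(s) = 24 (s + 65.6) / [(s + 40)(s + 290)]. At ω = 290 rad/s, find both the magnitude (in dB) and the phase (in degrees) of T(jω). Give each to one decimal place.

|T| = -24.5 dB, ∠T = -49.9°

|j290 + 65.6| = √(290² + 65.6²) = 297.3
|j290 + 40| = √(290² + 40²) = 292.7
|j290 + 290| = √(290² + 290²) = 410.1
|T(j290)| = 24 × 297.3 / (292.7 × 410.1) = 0.059435
20 log₁₀(0.059435) = -24.52 dB
∠(j290 + 65.6) = arctan(290/65.6) = 77.25°
∠(j290 + 40) = arctan(290/40) = 82.15°
∠(j290 + 290) = arctan(290/290) = 45.00°
∠T(j290) = 77.25° − (82.15° + 45.00°) = -49.89°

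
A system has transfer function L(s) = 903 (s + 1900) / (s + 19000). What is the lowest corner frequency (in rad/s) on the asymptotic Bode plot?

1900 rad/s

Break frequencies occur at each pole and zero magnitude: 1900 rad/s, 19000 rad/s.
The lowest is 1900 rad/s.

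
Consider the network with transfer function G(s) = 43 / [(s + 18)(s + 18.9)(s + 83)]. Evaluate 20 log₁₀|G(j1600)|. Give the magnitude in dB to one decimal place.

|j1600 + 18| = √(1600² + 18²) = 1600
|j1600 + 18.9| = √(1600² + 18.9²) = 1600
|j1600 + 83| = √(1600² + 83²) = 1602
|G(j1600)| = 43 / (1600 × 1600 × 1602) = 1.0483e-08
20 log₁₀(1.0483e-08) = -159.59 dB

-159.6 dB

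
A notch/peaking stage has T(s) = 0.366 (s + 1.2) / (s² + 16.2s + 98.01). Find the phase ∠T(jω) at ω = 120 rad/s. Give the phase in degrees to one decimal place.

-82.8 deg

∠(j120 + 1.2) = arctan(120/1.2) = 89.43°
∠[(j120)² + 16.2(j120) + 98.01] = ∠[-14302 + j1944] = 172.26°
∠T(j120) = 89.43° − 172.26° = -82.83°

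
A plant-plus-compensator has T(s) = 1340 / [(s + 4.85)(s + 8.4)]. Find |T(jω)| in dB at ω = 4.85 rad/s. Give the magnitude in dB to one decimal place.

|j4.85 + 4.85| = √(4.85² + 4.85²) = 6.859
|j4.85 + 8.4| = √(4.85² + 8.4²) = 9.7
|T(j4.85)| = 1340 / (6.859 × 9.7) = 20.142
20 log₁₀(20.142) = 26.08 dB

26.1 dB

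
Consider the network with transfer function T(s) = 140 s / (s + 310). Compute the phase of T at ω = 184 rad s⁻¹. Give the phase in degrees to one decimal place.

59.3 deg

∠(j184) = 90.00°
∠(j184 + 310) = arctan(184/310) = 30.69°
∠T(j184) = 90.00° − 30.69° = 59.31°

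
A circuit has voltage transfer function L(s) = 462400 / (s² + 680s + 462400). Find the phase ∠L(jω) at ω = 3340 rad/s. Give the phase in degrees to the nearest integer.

-168 deg

∠[(j3340)² + 680(j3340) + 462400] = ∠[-1.0693e+07 + j2.2712e+06] = 168.01°
∠L(j3340) = −168.01° = -168.01°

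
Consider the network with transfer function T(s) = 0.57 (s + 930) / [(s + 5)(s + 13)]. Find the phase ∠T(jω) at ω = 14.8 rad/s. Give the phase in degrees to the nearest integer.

-119 deg

∠(j14.8 + 930) = arctan(14.8/930) = 0.91°
∠(j14.8 + 5) = arctan(14.8/5) = 71.33°
∠(j14.8 + 13) = arctan(14.8/13) = 48.70°
∠T(j14.8) = 0.91° − (71.33° + 48.70°) = -119.13°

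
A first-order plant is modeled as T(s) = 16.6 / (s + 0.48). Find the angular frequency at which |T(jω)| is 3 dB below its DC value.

For a single-pole low-pass, the −3 dB point is at the pole: ω = 0.48 rad/s.

0.48 rad/s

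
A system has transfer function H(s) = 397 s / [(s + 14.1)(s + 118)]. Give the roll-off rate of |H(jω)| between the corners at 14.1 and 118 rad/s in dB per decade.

0 dB/decade

In this band the factors already past their corner are: 1 differentiator zero, pole at 14.1; net slope = 0 dB/decade.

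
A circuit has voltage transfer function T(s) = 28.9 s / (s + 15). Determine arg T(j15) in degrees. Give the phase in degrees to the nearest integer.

∠(j15) = 90.00°
∠(j15 + 15) = arctan(15/15) = 45.00°
∠T(j15) = 90.00° − 45.00° = 45.00°

45°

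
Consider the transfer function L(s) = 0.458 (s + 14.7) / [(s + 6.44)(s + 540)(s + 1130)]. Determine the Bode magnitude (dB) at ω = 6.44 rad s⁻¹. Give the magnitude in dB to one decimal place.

-117.6 dB

|j6.44 + 14.7| = √(6.44² + 14.7²) = 16.05
|j6.44 + 6.44| = √(6.44² + 6.44²) = 9.108
|j6.44 + 540| = √(6.44² + 540²) = 540
|j6.44 + 1130| = √(6.44² + 1130²) = 1130
|L(j6.44)| = 0.458 × 16.05 / (9.108 × 540 × 1130) = 1.3225e-06
20 log₁₀(1.3225e-06) = -117.57 dB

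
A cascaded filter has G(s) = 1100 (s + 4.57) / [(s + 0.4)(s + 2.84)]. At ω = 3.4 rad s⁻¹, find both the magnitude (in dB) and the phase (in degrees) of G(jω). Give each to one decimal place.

|G| = 52.3 dB, ∠G = -96.8 deg

|j3.4 + 4.57| = √(3.4² + 4.57²) = 5.696
|j3.4 + 0.4| = √(3.4² + 0.4²) = 3.423
|j3.4 + 2.84| = √(3.4² + 2.84²) = 4.43
|G(j3.4)| = 1100 × 5.696 / (3.423 × 4.43) = 413.13
20 log₁₀(413.13) = 52.32 dB
∠(j3.4 + 4.57) = arctan(3.4/4.57) = 36.65°
∠(j3.4 + 0.4) = arctan(3.4/0.4) = 83.29°
∠(j3.4 + 2.84) = arctan(3.4/2.84) = 50.13°
∠G(j3.4) = 36.65° − (83.29° + 50.13°) = -96.77°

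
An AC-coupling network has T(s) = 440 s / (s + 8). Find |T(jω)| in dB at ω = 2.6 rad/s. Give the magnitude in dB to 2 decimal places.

|j2.6| = 2.6
|j2.6 + 8| = √(2.6² + 8²) = 8.412
|T(j2.6)| = 440 × 2.6 / 8.412 = 136
20 log₁₀(136) = 42.671 dB

42.67 dB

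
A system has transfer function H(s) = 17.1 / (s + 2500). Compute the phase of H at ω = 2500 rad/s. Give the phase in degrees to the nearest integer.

∠(j2500 + 2500) = arctan(2500/2500) = 45.00°
∠H(j2500) = −45.00° = -45.00°

-45°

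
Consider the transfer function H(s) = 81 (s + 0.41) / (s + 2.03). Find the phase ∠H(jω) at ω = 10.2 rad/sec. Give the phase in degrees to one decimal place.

∠(j10.2 + 0.41) = arctan(10.2/0.41) = 87.70°
∠(j10.2 + 2.03) = arctan(10.2/2.03) = 78.74°
∠H(j10.2) = 87.70° − 78.74° = 8.95°

9.0 deg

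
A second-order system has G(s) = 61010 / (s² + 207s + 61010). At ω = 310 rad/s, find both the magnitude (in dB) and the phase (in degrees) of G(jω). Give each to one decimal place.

|G| = -1.6 dB, ∠G = -118.7°

|(j310)² + 207(j310) + 61010| = |-35090 + j64170| = 7.314e+04
|G(j310)| = 61010 / 7.314e+04 = 0.83418
20 log₁₀(0.83418) = -1.57 dB
∠[(j310)² + 207(j310) + 61010] = ∠[-35090 + j64170] = 118.67°
∠G(j310) = −118.67° = -118.67°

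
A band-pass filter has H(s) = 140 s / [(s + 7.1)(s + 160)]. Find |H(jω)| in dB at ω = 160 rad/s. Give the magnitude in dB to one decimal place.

-4.2 dB

|j160| = 160
|j160 + 7.1| = √(160² + 7.1²) = 160.2
|j160 + 160| = √(160² + 160²) = 226.3
|H(j160)| = 140 × 160 / (160.2 × 226.3) = 0.61811
20 log₁₀(0.61811) = -4.18 dB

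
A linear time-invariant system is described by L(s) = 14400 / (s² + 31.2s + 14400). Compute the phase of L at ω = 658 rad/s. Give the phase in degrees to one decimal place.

∠[(j658)² + 31.2(j658) + 14400] = ∠[-4.1856e+05 + j20530] = 177.19°
∠L(j658) = −177.19° = -177.19°

-177.2°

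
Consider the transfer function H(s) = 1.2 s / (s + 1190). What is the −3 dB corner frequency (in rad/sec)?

For a single-pole high-pass, the −3 dB point is at the pole: ω = 1190 rad/sec.

1190 rad/sec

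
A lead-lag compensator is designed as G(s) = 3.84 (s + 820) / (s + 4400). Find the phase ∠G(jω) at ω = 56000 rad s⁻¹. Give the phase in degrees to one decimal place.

∠(j56000 + 820) = arctan(56000/820) = 89.16°
∠(j56000 + 4400) = arctan(56000/4400) = 85.51°
∠G(j56000) = 89.16° − 85.51° = 3.65°

3.7 deg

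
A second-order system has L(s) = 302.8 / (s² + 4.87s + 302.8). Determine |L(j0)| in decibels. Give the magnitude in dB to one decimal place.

L(0) = 302.8 / 302.8 = 1
20 log₁₀(1) = 0.00 dB

0.0 dB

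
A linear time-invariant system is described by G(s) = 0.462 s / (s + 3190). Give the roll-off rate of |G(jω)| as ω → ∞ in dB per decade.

With 1 zero and 1 pole, the high-frequency asymptotic slope is 20 × (1 − 1) = 0 dB/decade.

0 dB/decade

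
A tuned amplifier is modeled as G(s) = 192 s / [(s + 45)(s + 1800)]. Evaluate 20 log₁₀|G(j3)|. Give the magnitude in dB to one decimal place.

-43.0 dB

|j3| = 3
|j3 + 45| = √(3² + 45²) = 45.1
|j3 + 1800| = √(3² + 1800²) = 1800
|G(j3)| = 192 × 3 / (45.1 × 1800) = 0.0070954
20 log₁₀(0.0070954) = -42.98 dB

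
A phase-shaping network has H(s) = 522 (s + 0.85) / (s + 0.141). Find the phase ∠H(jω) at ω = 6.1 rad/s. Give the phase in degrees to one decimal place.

∠(j6.1 + 0.85) = arctan(6.1/0.85) = 82.07°
∠(j6.1 + 0.141) = arctan(6.1/0.141) = 88.68°
∠H(j6.1) = 82.07° − 88.68° = -6.61°

-6.6°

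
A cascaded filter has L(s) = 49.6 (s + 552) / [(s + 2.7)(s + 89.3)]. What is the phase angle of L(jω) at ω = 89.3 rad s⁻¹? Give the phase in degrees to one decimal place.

∠(j89.3 + 552) = arctan(89.3/552) = 9.19°
∠(j89.3 + 2.7) = arctan(89.3/2.7) = 88.27°
∠(j89.3 + 89.3) = arctan(89.3/89.3) = 45.00°
∠L(j89.3) = 9.19° − (88.27° + 45.00°) = -124.08°

-124.1°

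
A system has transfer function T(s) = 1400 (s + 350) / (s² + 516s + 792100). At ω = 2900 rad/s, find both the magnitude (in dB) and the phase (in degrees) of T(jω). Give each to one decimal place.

|j2900 + 350| = √(2900² + 350²) = 2921
|(j2900)² + 516(j2900) + 792100| = |-7.6179e+06 + j1.4964e+06| = 7.763e+06
|T(j2900)| = 1400 × 2921 / 7.763e+06 = 0.52676
20 log₁₀(0.52676) = -5.57 dB
∠(j2900 + 350) = arctan(2900/350) = 83.12°
∠[(j2900)² + 516(j2900) + 792100] = ∠[-7.6179e+06 + j1.4964e+06] = 168.89°
∠T(j2900) = 83.12° − 168.89° = -85.77°

|T| = -5.6 dB, ∠T = -85.8 deg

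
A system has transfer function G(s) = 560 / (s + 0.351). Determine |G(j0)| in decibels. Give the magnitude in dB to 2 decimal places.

64.06 dB

G(0) = 560 / 0.351 = 1595.4
20 log₁₀(1595.4) = 64.058 dB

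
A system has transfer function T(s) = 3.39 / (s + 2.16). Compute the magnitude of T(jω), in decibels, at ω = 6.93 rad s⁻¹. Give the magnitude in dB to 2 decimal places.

-6.61 dB

|j6.93 + 2.16| = √(6.93² + 2.16²) = 7.259
|T(j6.93)| = 3.39 / 7.259 = 0.46702
20 log₁₀(0.46702) = -6.613 dB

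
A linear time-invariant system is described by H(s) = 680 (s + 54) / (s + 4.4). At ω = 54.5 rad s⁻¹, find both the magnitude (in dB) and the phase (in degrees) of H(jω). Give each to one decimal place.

|H| = 59.6 dB, ∠H = -40.1 deg

|j54.5 + 54| = √(54.5² + 54²) = 76.72
|j54.5 + 4.4| = √(54.5² + 4.4²) = 54.68
|H(j54.5)| = 680 × 76.72 / 54.68 = 954.16
20 log₁₀(954.16) = 59.59 dB
∠(j54.5 + 54) = arctan(54.5/54) = 45.26°
∠(j54.5 + 4.4) = arctan(54.5/4.4) = 85.38°
∠H(j54.5) = 45.26° − 85.38° = -40.12°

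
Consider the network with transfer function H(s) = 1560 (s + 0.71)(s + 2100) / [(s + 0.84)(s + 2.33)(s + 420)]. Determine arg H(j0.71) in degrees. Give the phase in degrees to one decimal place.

∠(j0.71 + 0.71) = arctan(0.71/0.71) = 45.00°
∠(j0.71 + 2100) = arctan(0.71/2100) = 0.02°
∠(j0.71 + 0.84) = arctan(0.71/0.84) = 40.21°
∠(j0.71 + 2.33) = arctan(0.71/2.33) = 16.95°
∠(j0.71 + 420) = arctan(0.71/420) = 0.10°
∠H(j0.71) = 45.00° + 0.02° − (40.21° + 16.95° + 0.10°) = -12.23°

-12.2°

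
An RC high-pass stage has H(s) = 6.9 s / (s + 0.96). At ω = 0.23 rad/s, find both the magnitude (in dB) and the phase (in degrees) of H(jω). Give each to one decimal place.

|j0.23| = 0.23
|j0.23 + 0.96| = √(0.23² + 0.96²) = 0.9872
|H(j0.23)| = 6.9 × 0.23 / 0.9872 = 1.6076
20 log₁₀(1.6076) = 4.12 dB
∠(j0.23) = 90.00°
∠(j0.23 + 0.96) = arctan(0.23/0.96) = 13.47°
∠H(j0.23) = 90.00° − 13.47° = 76.53°

|H| = 4.1 dB, ∠H = 76.5 deg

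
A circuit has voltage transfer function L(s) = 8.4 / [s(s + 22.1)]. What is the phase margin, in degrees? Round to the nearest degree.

Gain crossover: |L(jω)| = 1 at ω ≈ 0.38 rad/sec.
∠L(j0.38) = −90° − arctan(0.38/22.1) ≈ -90.99°
PM = 180° + (-90.99°) = 89.01°

89 deg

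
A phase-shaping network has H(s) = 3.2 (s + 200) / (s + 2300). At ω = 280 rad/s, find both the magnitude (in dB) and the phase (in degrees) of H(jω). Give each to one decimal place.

|j280 + 200| = √(280² + 200²) = 344.1
|j280 + 2300| = √(280² + 2300²) = 2317
|H(j280)| = 3.2 × 344.1 / 2317 = 0.47523
20 log₁₀(0.47523) = -6.46 dB
∠(j280 + 200) = arctan(280/200) = 54.46°
∠(j280 + 2300) = arctan(280/2300) = 6.94°
∠H(j280) = 54.46° − 6.94° = 47.52°

|H| = -6.5 dB, ∠H = 47.5°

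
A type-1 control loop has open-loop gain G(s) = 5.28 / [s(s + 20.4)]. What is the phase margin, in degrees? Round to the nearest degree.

89°

Gain crossover: |G(jω)| = 1 at ω ≈ 0.259 rad/s.
∠G(j0.259) = −90° − arctan(0.259/20.4) ≈ -90.73°
PM = 180° + (-90.73°) = 89.27°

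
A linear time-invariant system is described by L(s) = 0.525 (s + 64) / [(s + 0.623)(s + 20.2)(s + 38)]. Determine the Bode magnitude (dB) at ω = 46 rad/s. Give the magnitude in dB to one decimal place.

-70.5 dB

|j46 + 64| = √(46² + 64²) = 78.82
|j46 + 0.623| = √(46² + 0.623²) = 46
|j46 + 20.2| = √(46² + 20.2²) = 50.24
|j46 + 38| = √(46² + 38²) = 59.67
|L(j46)| = 0.525 × 78.82 / (46 × 50.24 × 59.67) = 0.00030006
20 log₁₀(0.00030006) = -70.46 dB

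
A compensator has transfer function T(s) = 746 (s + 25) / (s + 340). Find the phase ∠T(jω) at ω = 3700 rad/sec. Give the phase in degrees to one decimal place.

4.9°

∠(j3700 + 25) = arctan(3700/25) = 89.61°
∠(j3700 + 340) = arctan(3700/340) = 84.75°
∠T(j3700) = 89.61° − 84.75° = 4.86°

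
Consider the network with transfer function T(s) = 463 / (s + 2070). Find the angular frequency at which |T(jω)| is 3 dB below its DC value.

2070 rad/s

For a single-pole low-pass, the −3 dB point is at the pole: ω = 2070 rad/s.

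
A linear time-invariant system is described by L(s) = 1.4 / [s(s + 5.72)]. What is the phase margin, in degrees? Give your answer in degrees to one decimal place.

87.6°

Gain crossover: |L(jω)| = 1 at ω ≈ 0.245 rad/sec.
∠L(j0.245) = −90° − arctan(0.245/5.72) ≈ -92.45°
PM = 180° + (-92.45°) = 87.55°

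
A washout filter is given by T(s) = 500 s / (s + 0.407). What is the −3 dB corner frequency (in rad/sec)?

For a single-pole high-pass, the −3 dB point is at the pole: ω = 0.407 rad/sec.

0.407 rad/sec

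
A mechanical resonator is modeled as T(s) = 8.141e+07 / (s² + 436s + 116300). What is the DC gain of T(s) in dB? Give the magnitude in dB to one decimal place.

56.9 dB

T(0) = 8.141e+07 / 116300 = 700
20 log₁₀(700) = 56.90 dB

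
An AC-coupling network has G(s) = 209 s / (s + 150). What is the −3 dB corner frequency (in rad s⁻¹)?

150 rad s⁻¹

For a single-pole high-pass, the −3 dB point is at the pole: ω = 150 rad s⁻¹.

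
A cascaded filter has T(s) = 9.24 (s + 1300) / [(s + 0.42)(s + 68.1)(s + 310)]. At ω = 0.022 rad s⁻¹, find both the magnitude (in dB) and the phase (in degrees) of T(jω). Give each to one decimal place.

|T| = 2.6 dB, ∠T = -3.0°

|j0.022 + 1300| = √(0.022² + 1300²) = 1300
|j0.022 + 0.42| = √(0.022² + 0.42²) = 0.4206
|j0.022 + 68.1| = √(0.022² + 68.1²) = 68.1
|j0.022 + 310| = √(0.022² + 310²) = 310
|T(j0.022)| = 9.24 × 1300 / (0.4206 × 68.1 × 310) = 1.3529
20 log₁₀(1.3529) = 2.63 dB
∠(j0.022 + 1300) = arctan(0.022/1300) = 0.00°
∠(j0.022 + 0.42) = arctan(0.022/0.42) = 3.00°
∠(j0.022 + 68.1) = arctan(0.022/68.1) = 0.02°
∠(j0.022 + 310) = arctan(0.022/310) = 0.00°
∠T(j0.022) = 0.00° − (3.00° + 0.02° + 0.00°) = -3.02°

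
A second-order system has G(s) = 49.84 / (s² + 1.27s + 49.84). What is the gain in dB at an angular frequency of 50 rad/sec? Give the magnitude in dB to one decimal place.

|(j50)² + 1.27(j50) + 49.84| = |-2450.2 + j63.5| = 2451
|G(j50)| = 49.84 / 2451 = 0.020335
20 log₁₀(0.020335) = -33.84 dB

-33.8 dB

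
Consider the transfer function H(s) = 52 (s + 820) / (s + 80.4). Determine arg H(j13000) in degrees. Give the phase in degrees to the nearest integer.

∠(j13000 + 820) = arctan(13000/820) = 86.39°
∠(j13000 + 80.4) = arctan(13000/80.4) = 89.65°
∠H(j13000) = 86.39° − 89.65° = -3.25°

-3°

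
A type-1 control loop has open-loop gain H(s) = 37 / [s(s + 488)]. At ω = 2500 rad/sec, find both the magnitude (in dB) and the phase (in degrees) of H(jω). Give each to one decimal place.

|H| = -104.7 dB, ∠H = -169.0°

|j2500 + 488| = √(2500² + 488²) = 2547
|j2500| = 2500
|H(j2500)| = 37 / (2547 × 2500) = 5.8103e-06
20 log₁₀(5.8103e-06) = -104.72 dB
∠(j2500 + 488) = arctan(2500/488) = 78.95°
∠(j2500) = 90.00°
∠H(j2500) = − (78.95° + 90.00°) = -168.95°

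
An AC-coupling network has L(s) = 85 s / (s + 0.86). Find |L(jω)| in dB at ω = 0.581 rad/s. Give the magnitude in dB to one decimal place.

33.5 dB

|j0.581| = 0.581
|j0.581 + 0.86| = √(0.581² + 0.86²) = 1.038
|L(j0.581)| = 85 × 0.581 / 1.038 = 47.583
20 log₁₀(47.583) = 33.55 dB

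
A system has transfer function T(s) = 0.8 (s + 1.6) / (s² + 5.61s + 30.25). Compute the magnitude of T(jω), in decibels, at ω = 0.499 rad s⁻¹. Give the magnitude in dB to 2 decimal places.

|j0.499 + 1.6| = √(0.499² + 1.6²) = 1.676
|(j0.499)² + 5.61(j0.499) + 30.25| = |30.001 + j2.7994| = 30.13
|T(j0.499)| = 0.8 × 1.676 / 30.13 = 0.044499
20 log₁₀(0.044499) = -27.033 dB

-27.03 dB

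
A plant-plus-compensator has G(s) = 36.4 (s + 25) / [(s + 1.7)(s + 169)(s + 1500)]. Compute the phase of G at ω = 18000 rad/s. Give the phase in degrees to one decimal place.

-174.8°

∠(j18000 + 25) = arctan(18000/25) = 89.92°
∠(j18000 + 1.7) = arctan(18000/1.7) = 89.99°
∠(j18000 + 169) = arctan(18000/169) = 89.46°
∠(j18000 + 1500) = arctan(18000/1500) = 85.24°
∠G(j18000) = 89.92° − (89.99° + 89.46° + 85.24°) = -174.77°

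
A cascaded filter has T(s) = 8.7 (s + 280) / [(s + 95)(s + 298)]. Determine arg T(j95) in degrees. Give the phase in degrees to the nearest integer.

-44°

∠(j95 + 280) = arctan(95/280) = 18.74°
∠(j95 + 95) = arctan(95/95) = 45.00°
∠(j95 + 298) = arctan(95/298) = 17.68°
∠T(j95) = 18.74° − (45.00° + 17.68°) = -43.94°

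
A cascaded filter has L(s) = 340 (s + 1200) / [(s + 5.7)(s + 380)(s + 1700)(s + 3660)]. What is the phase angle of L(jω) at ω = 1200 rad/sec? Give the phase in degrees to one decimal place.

∠(j1200 + 1200) = arctan(1200/1200) = 45.00°
∠(j1200 + 5.7) = arctan(1200/5.7) = 89.73°
∠(j1200 + 380) = arctan(1200/380) = 72.43°
∠(j1200 + 1700) = arctan(1200/1700) = 35.22°
∠(j1200 + 3660) = arctan(1200/3660) = 18.15°
∠L(j1200) = 45.00° − (89.73° + 72.43° + 35.22° + 18.15°) = -170.53°

-170.5°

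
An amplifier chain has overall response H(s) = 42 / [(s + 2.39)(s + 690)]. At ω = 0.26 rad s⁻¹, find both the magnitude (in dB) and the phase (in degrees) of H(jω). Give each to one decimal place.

|H| = -31.9 dB, ∠H = -6.2°

|j0.26 + 2.39| = √(0.26² + 2.39²) = 2.404
|j0.26 + 690| = √(0.26² + 690²) = 690
|H(j0.26)| = 42 / (2.404 × 690) = 0.025319
20 log₁₀(0.025319) = -31.93 dB
∠(j0.26 + 2.39) = arctan(0.26/2.39) = 6.21°
∠(j0.26 + 690) = arctan(0.26/690) = 0.02°
∠H(j0.26) = − (6.21° + 0.02°) = -6.23°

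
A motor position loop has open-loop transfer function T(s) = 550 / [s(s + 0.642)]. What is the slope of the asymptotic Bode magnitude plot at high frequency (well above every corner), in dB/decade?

-40 dB/decade

With 0 zeros and 2 poles, the high-frequency asymptotic slope is 20 × (0 − 2) = -40 dB/decade.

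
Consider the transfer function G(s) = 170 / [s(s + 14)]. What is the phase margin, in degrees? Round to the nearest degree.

Gain crossover: |G(jω)| = 1 at ω ≈ 9.91 rad/s.
∠G(j9.91) = −90° − arctan(9.91/14) ≈ -125.30°
PM = 180° + (-125.30°) = 54.70°

55 deg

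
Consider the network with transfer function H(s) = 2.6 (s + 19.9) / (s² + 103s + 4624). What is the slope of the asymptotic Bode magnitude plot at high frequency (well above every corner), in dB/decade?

-20 dB/decade

With 1 zero and 2 poles, the high-frequency asymptotic slope is 20 × (1 − 2) = -20 dB/decade.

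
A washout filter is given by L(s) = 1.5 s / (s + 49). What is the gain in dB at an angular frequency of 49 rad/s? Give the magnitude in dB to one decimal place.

|j49| = 49
|j49 + 49| = √(49² + 49²) = 69.3
|L(j49)| = 1.5 × 49 / 69.3 = 1.0607
20 log₁₀(1.0607) = 0.51 dB

0.5 dB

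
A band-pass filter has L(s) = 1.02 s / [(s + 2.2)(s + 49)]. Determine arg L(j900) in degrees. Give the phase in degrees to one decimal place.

∠(j900) = 90.00°
∠(j900 + 2.2) = arctan(900/2.2) = 89.86°
∠(j900 + 49) = arctan(900/49) = 86.88°
∠L(j900) = 90.00° − (89.86° + 86.88°) = -86.74°

-86.7°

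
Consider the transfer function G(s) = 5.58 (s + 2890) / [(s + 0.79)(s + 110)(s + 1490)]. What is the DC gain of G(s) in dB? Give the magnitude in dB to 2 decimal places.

-18.09 dB

G(0) = 5.58 × 2890 / (0.79 × 110 × 1490) = 0.12454
20 log₁₀(0.12454) = -18.093 dB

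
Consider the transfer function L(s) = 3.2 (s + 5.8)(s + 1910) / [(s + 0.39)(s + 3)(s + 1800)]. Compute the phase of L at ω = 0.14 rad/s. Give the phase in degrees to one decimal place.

∠(j0.14 + 5.8) = arctan(0.14/5.8) = 1.38°
∠(j0.14 + 1910) = arctan(0.14/1910) = 0.00°
∠(j0.14 + 0.39) = arctan(0.14/0.39) = 19.75°
∠(j0.14 + 3) = arctan(0.14/3) = 2.67°
∠(j0.14 + 1800) = arctan(0.14/1800) = 0.00°
∠L(j0.14) = 1.38° + 0.00° − (19.75° + 2.67° + 0.00°) = -21.04°

-21.0°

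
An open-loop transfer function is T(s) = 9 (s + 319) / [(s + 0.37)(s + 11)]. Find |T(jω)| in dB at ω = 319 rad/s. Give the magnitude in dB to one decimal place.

-28.0 dB

|j319 + 319| = √(319² + 319²) = 451.1
|j319 + 0.37| = √(319² + 0.37²) = 319
|j319 + 11| = √(319² + 11²) = 319.2
|T(j319)| = 9 × 451.1 / (319 × 319.2) = 0.039876
20 log₁₀(0.039876) = -27.99 dB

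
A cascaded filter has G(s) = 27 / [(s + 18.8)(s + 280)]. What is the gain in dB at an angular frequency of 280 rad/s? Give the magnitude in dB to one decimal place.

-72.3 dB

|j280 + 18.8| = √(280² + 18.8²) = 280.6
|j280 + 280| = √(280² + 280²) = 396
|G(j280)| = 27 / (280.6 × 396) = 0.00024297
20 log₁₀(0.00024297) = -72.29 dB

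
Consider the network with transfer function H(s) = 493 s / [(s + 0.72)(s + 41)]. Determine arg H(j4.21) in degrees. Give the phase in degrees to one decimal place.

3.8 deg

∠(j4.21) = 90.00°
∠(j4.21 + 0.72) = arctan(4.21/0.72) = 80.30°
∠(j4.21 + 41) = arctan(4.21/41) = 5.86°
∠H(j4.21) = 90.00° − (80.30° + 5.86°) = 3.84°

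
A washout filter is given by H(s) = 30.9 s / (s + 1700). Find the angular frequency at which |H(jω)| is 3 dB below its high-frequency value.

1700 rad/s

For a single-pole high-pass, the −3 dB point is at the pole: ω = 1700 rad/s.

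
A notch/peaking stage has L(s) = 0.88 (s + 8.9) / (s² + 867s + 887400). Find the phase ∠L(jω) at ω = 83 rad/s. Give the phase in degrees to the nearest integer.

∠(j83 + 8.9) = arctan(83/8.9) = 83.88°
∠[(j83)² + 867(j83) + 887400] = ∠[8.8051e+05 + j71961] = 4.67°
∠L(j83) = 83.88° − 4.67° = 79.21°

79°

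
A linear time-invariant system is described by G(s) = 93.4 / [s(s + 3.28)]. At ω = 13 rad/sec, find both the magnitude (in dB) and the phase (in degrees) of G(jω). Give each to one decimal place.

|G| = -5.4 dB, ∠G = -165.8 deg

|j13 + 3.28| = √(13² + 3.28²) = 13.41
|j13| = 13
|G(j13)| = 93.4 / (13.41 × 13) = 0.53587
20 log₁₀(0.53587) = -5.42 dB
∠(j13 + 3.28) = arctan(13/3.28) = 75.84°
∠(j13) = 90.00°
∠G(j13) = − (75.84° + 90.00°) = -165.84°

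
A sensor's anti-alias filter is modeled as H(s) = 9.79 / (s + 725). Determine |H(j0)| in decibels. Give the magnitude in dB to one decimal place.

H(0) = 9.79 / 725 = 0.013503
20 log₁₀(0.013503) = -37.39 dB

-37.4 dB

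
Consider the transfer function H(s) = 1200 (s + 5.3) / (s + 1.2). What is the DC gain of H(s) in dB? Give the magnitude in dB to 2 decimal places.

H(0) = 1200 × 5.3 / 1.2 = 5300
20 log₁₀(5300) = 74.486 dB

74.49 dB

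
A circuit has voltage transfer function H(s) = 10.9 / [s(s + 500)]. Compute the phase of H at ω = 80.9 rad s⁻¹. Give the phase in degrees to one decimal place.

∠(j80.9 + 500) = arctan(80.9/500) = 9.19°
∠(j80.9) = 90.00°
∠H(j80.9) = − (9.19° + 90.00°) = -99.19°

-99.2°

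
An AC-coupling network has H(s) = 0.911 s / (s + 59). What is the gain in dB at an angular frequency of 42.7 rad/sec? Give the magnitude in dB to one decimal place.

-5.4 dB

|j42.7| = 42.7
|j42.7 + 59| = √(42.7² + 59²) = 72.83
|H(j42.7)| = 0.911 × 42.7 / 72.83 = 0.53411
20 log₁₀(0.53411) = -5.45 dB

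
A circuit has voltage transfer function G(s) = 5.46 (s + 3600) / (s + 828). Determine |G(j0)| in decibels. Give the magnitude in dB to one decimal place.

27.5 dB

G(0) = 5.46 × 3600 / 828 = 23.739
20 log₁₀(23.739) = 27.51 dB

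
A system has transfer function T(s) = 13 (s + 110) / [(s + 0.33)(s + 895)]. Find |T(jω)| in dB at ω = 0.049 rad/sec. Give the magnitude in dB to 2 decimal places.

13.61 dB

|j0.049 + 110| = √(0.049² + 110²) = 110
|j0.049 + 0.33| = √(0.049² + 0.33²) = 0.3336
|j0.049 + 895| = √(0.049² + 895²) = 895
|T(j0.049)| = 13 × 110 / (0.3336 × 895) = 4.7892
20 log₁₀(4.7892) = 13.605 dB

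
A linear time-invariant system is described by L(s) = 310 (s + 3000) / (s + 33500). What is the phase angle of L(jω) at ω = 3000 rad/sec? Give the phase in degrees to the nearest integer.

40°

∠(j3000 + 3000) = arctan(3000/3000) = 45.00°
∠(j3000 + 33500) = arctan(3000/33500) = 5.12°
∠L(j3000) = 45.00° − 5.12° = 39.88°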